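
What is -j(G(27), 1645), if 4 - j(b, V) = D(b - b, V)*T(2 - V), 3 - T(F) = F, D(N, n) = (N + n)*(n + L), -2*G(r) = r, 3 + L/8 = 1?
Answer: 4410794426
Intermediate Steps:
L = -16 (L = -24 + 8*1 = -24 + 8 = -16)
G(r) = -r/2
D(N, n) = (-16 + n)*(N + n) (D(N, n) = (N + n)*(n - 16) = (N + n)*(-16 + n) = (-16 + n)*(N + n))
T(F) = 3 - F
j(b, V) = 4 - (1 + V)*(V² - 16*V) (j(b, V) = 4 - (V² - 16*(b - b) - 16*V + (b - b)*V)*(3 - (2 - V)) = 4 - (V² - 16*0 - 16*V + 0*V)*(3 + (-2 + V)) = 4 - (V² + 0 - 16*V + 0)*(1 + V) = 4 - (V² - 16*V)*(1 + V) = 4 - (1 + V)*(V² - 16*V))
-j(G(27), 1645) = -(4 - 1*1645*(1 + 1645)*(-16 + 1645)) = -(4 - 1*1645*1646*1629) = -(4 - 4410794430) = -1*(-4410794426) = 4410794426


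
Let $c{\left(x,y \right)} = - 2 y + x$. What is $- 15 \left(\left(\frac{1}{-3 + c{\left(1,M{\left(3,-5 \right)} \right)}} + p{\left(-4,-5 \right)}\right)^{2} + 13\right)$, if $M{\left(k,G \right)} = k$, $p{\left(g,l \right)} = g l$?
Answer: $- \frac{391695}{64} \approx -6120.2$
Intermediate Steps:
$c{\left(x,y \right)} = x - 2 y$
$- 15 \left(\left(\frac{1}{-3 + c{\left(1,M{\left(3,-5 \right)} \right)}} + p{\left(-4,-5 \right)}\right)^{2} + 13\right) = - 15 \left(\left(\frac{1}{-3 + \left(1 - 6\right)} - -20\right)^{2} + 13\right) = - 15 \left(\left(\frac{1}{-3 + \left(1 - 6\right)} + 20\right)^{2} + 13\right) = - 15 \left(\left(\frac{1}{-3 - 5} + 20\right)^{2} + 13\right) = - 15 \left(\left(\frac{1}{-8} + 20\right)^{2} + 13\right) = - 15 \left(\left(- \frac{1}{8} + 20\right)^{2} + 13\right) = - 15 \left(\left(\frac{159}{8}\right)^{2} + 13\right) = - 15 \left(\frac{25281}{64} + 13\right) = \left(-15\right) \frac{26113}{64} = - \frac{391695}{64}$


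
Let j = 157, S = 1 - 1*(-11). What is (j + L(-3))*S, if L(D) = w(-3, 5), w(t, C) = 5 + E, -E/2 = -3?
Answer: 2016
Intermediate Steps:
E = 6 (E = -2*(-3) = 6)
S = 12 (S = 1 + 11 = 12)
w(t, C) = 11 (w(t, C) = 5 + 6 = 11)
L(D) = 11
(j + L(-3))*S = (157 + 11)*12 = 168*12 = 2016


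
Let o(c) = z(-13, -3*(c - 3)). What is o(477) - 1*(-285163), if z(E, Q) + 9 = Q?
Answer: 283732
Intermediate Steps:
z(E, Q) = -9 + Q
o(c) = -3*c (o(c) = -9 - 3*(c - 3) = -9 - 3*(-3 + c) = -9 + (9 - 3*c) = -3*c)
o(477) - 1*(-285163) = -3*477 - 1*(-285163) = -1431 + 285163 = 283732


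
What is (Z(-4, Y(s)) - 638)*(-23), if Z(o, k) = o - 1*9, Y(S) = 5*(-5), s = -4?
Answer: 14973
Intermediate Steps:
Y(S) = -25
Z(o, k) = -9 + o (Z(o, k) = o - 9 = -9 + o)
(Z(-4, Y(s)) - 638)*(-23) = ((-9 - 4) - 638)*(-23) = (-13 - 638)*(-23) = -651*(-23) = 14973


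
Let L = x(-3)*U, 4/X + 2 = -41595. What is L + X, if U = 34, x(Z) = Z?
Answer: -4242898/41597 ≈ -102.00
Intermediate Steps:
X = -4/41597 (X = 4/(-2 - 41595) = 4/(-41597) = 4*(-1/41597) = -4/41597 ≈ -9.6161e-5)
L = -102 (L = -3*34 = -102)
L + X = -102 - 4/41597 = -4242898/41597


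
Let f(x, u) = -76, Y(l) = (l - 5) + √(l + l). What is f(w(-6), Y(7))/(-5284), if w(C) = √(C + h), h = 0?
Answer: 19/1321 ≈ 0.014383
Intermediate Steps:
Y(l) = -5 + l + √2*√l (Y(l) = (-5 + l) + √(2*l) = (-5 + l) + √2*√l = -5 + l + √2*√l)
w(C) = √C (w(C) = √(C + 0) = √C)
f(w(-6), Y(7))/(-5284) = -76/(-5284) = -76*(-1/5284) = 19/1321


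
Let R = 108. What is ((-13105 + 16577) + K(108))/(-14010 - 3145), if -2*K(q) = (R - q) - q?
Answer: -3526/17155 ≈ -0.20554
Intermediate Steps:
K(q) = -54 + q (K(q) = -((108 - q) - q)/2 = -(108 - 2*q)/2 = -54 + q)
((-13105 + 16577) + K(108))/(-14010 - 3145) = ((-13105 + 16577) + (-54 + 108))/(-14010 - 3145) = (3472 + 54)/(-17155) = 3526*(-1/17155) = -3526/17155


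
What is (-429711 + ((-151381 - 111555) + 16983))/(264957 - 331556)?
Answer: 675664/66599 ≈ 10.145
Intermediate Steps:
(-429711 + ((-151381 - 111555) + 16983))/(264957 - 331556) = (-429711 + (-262936 + 16983))/(-66599) = (-429711 - 245953)*(-1/66599) = -675664*(-1/66599) = 675664/66599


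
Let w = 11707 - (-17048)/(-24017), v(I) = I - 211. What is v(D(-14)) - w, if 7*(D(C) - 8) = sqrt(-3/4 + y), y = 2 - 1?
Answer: -81721059/6862 ≈ -11909.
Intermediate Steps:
y = 1
D(C) = 113/14 (D(C) = 8 + sqrt(-3/4 + 1)/7 = 8 + sqrt(1/4)/7 = 8 + (1/7)*(1/2) = 8 + 1/14 = 113/14)
v(I) = -211 + I
w = 281149971/24017 (w = 11707 - (-17048)*(-1)/24017 = 11707 - 1*17048/24017 = 11707 - 17048/24017 = 281149971/24017 ≈ 11706.)
v(D(-14)) - w = (-211 + 113/14) - 1*281149971/24017 = -2841/14 - 281149971/24017 = -81721059/6862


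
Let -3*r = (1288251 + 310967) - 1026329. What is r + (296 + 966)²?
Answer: 1401681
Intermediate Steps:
r = -190963 (r = -((1288251 + 310967) - 1026329)/3 = -(1599218 - 1026329)/3 = -⅓*572889 = -190963)
r + (296 + 966)² = -190963 + (296 + 966)² = -190963 + 1262² = -190963 + 1592644 = 1401681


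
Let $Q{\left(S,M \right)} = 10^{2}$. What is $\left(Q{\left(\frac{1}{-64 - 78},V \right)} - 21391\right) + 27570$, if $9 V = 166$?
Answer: $6279$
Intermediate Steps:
$V = \frac{166}{9}$ ($V = \frac{1}{9} \cdot 166 = \frac{166}{9} \approx 18.444$)
$Q{\left(S,M \right)} = 100$
$\left(Q{\left(\frac{1}{-64 - 78},V \right)} - 21391\right) + 27570 = \left(100 - 21391\right) + 27570 = -21291 + 27570 = 6279$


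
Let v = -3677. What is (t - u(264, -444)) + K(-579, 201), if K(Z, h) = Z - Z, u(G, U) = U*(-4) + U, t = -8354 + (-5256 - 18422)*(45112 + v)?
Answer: -981107616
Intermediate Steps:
t = -981106284 (t = -8354 + (-5256 - 18422)*(45112 - 3677) = -8354 - 23678*41435 = -8354 - 981097930 = -981106284)
u(G, U) = -3*U (u(G, U) = -4*U + U = -3*U)
K(Z, h) = 0
(t - u(264, -444)) + K(-579, 201) = (-981106284 - (-3)*(-444)) + 0 = (-981106284 - 1*1332) + 0 = (-981106284 - 1332) + 0 = -981107616 + 0 = -981107616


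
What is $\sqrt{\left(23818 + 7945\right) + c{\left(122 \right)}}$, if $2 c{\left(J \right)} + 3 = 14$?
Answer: $\frac{\sqrt{127074}}{2} \approx 178.24$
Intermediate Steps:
$c{\left(J \right)} = \frac{11}{2}$ ($c{\left(J \right)} = - \frac{3}{2} + \frac{1}{2} \cdot 14 = - \frac{3}{2} + 7 = \frac{11}{2}$)
$\sqrt{\left(23818 + 7945\right) + c{\left(122 \right)}} = \sqrt{\left(23818 + 7945\right) + \frac{11}{2}} = \sqrt{31763 + \frac{11}{2}} = \sqrt{\frac{63537}{2}} = \frac{\sqrt{127074}}{2}$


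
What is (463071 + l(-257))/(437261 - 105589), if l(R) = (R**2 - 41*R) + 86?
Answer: 539743/331672 ≈ 1.6273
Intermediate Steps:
l(R) = 86 + R**2 - 41*R
(463071 + l(-257))/(437261 - 105589) = (463071 + (86 + (-257)**2 - 41*(-257)))/(437261 - 105589) = (463071 + (86 + 66049 + 10537))/331672 = (463071 + 76672)*(1/331672) = 539743*(1/331672) = 539743/331672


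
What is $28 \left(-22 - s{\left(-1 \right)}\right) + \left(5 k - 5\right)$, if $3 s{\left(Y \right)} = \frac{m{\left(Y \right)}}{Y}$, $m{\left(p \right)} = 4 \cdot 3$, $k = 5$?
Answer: $-484$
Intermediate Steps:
$m{\left(p \right)} = 12$
$s{\left(Y \right)} = \frac{4}{Y}$ ($s{\left(Y \right)} = \frac{12 \frac{1}{Y}}{3} = \frac{4}{Y}$)
$28 \left(-22 - s{\left(-1 \right)}\right) + \left(5 k - 5\right) = 28 \left(-22 - \frac{4}{-1}\right) + \left(5 \cdot 5 - 5\right) = 28 \left(-22 - 4 \left(-1\right)\right) + \left(25 - 5\right) = 28 \left(-22 - -4\right) + 20 = 28 \left(-22 + 4\right) + 20 = 28 \left(-18\right) + 20 = -504 + 20 = -484$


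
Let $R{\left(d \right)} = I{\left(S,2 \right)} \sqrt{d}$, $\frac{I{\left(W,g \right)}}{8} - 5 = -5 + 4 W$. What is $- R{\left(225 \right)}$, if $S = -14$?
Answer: $6720$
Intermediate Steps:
$I{\left(W,g \right)} = 32 W$ ($I{\left(W,g \right)} = 40 + 8 \left(-5 + 4 W\right) = 40 + \left(-40 + 32 W\right) = 32 W$)
$R{\left(d \right)} = - 448 \sqrt{d}$ ($R{\left(d \right)} = 32 \left(-14\right) \sqrt{d} = - 448 \sqrt{d}$)
$- R{\left(225 \right)} = - \left(-448\right) \sqrt{225} = - \left(-448\right) 15 = \left(-1\right) \left(-6720\right) = 6720$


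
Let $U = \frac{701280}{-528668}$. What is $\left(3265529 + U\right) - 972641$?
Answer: $\frac{303043952976}{132167} \approx 2.2929 \cdot 10^{6}$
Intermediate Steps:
$U = - \frac{175320}{132167}$ ($U = 701280 \left(- \frac{1}{528668}\right) = - \frac{175320}{132167} \approx -1.3265$)
$\left(3265529 + U\right) - 972641 = \left(3265529 - \frac{175320}{132167}\right) - 972641 = \frac{431594996023}{132167} - 972641 = \frac{303043952976}{132167}$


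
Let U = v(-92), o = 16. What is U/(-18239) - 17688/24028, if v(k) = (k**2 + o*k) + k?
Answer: -5308746/4763551 ≈ -1.1145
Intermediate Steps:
v(k) = k**2 + 17*k (v(k) = (k**2 + 16*k) + k = k**2 + 17*k)
U = 6900 (U = -92*(17 - 92) = -92*(-75) = 6900)
U/(-18239) - 17688/24028 = 6900/(-18239) - 17688/24028 = 6900*(-1/18239) - 17688*1/24028 = -300/793 - 4422/6007 = -5308746/4763551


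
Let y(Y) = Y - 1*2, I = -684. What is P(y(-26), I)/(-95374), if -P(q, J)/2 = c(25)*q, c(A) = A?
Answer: -700/47687 ≈ -0.014679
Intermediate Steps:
y(Y) = -2 + Y (y(Y) = Y - 2 = -2 + Y)
P(q, J) = -50*q
P(y(-26), I)/(-95374) = -50*(-2 - 26)/(-95374) = -50*(-28)*(-1/95374) = 1400*(-1/95374) = -700/47687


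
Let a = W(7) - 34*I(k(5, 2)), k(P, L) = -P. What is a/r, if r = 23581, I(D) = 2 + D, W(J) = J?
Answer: 109/23581 ≈ 0.0046224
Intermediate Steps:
a = 109 (a = 7 - 34*(2 - 1*5) = 7 - 34*(2 - 5) = 7 - 34*(-3) = 7 + 102 = 109)
a/r = 109/23581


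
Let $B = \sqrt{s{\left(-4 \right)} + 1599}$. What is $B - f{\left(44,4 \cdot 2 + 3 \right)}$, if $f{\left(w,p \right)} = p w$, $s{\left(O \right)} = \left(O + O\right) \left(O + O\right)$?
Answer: $-484 + \sqrt{1663} \approx -443.22$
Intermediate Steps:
$s{\left(O \right)} = 4 O^{2}$ ($s{\left(O \right)} = 2 O 2 O = 4 O^{2}$)
$B = \sqrt{1663}$ ($B = \sqrt{4 \left(-4\right)^{2} + 1599} = \sqrt{4 \cdot 16 + 1599} = \sqrt{64 + 1599} = \sqrt{1663} \approx 40.78$)
$B - f{\left(44,4 \cdot 2 + 3 \right)} = \sqrt{1663} - \left(4 \cdot 2 + 3\right) 44 = \sqrt{1663} - \left(8 + 3\right) 44 = \sqrt{1663} - 11 \cdot 44 = \sqrt{1663} - 484 = -484 + \sqrt{1663}$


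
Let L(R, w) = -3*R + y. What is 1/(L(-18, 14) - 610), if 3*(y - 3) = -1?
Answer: -3/1660 ≈ -0.0018072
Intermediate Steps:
y = 8/3 (y = 3 + (⅓)*(-1) = 3 - ⅓ = 8/3 ≈ 2.6667)
L(R, w) = 8/3 - 3*R (L(R, w) = -3*R + 8/3 = 8/3 - 3*R)
1/(L(-18, 14) - 610) = 1/((8/3 - 3*(-18)) - 610) = 1/((8/3 + 54) - 610) = 1/(170/3 - 610) = 1/(-1660/3) = -3/1660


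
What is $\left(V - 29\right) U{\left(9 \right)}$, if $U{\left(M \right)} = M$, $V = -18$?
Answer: $-423$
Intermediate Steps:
$\left(V - 29\right) U{\left(9 \right)} = \left(-18 - 29\right) 9 = \left(-47\right) 9 = -423$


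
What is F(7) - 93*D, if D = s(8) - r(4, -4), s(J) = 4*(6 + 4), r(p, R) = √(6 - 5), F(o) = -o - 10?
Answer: -3644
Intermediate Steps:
F(o) = -10 - o
r(p, R) = 1 (r(p, R) = √1 = 1)
s(J) = 40 (s(J) = 4*10 = 40)
D = 39 (D = 40 - 1*1 = 40 - 1 = 39)
F(7) - 93*D = (-10 - 1*7) - 93*39 = (-10 - 7) - 3627 = -17 - 3627 = -3644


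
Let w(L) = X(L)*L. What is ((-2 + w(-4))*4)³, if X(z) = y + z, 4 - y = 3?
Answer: 64000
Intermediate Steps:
y = 1 (y = 4 - 1*3 = 4 - 3 = 1)
X(z) = 1 + z
w(L) = L*(1 + L) (w(L) = (1 + L)*L = L*(1 + L))
((-2 + w(-4))*4)³ = ((-2 - 4*(1 - 4))*4)³ = ((-2 - 4*(-3))*4)³ = ((-2 + 12)*4)³ = (10*4)³ = 40³ = 64000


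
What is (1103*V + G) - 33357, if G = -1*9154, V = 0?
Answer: -42511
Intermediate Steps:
G = -9154
(1103*V + G) - 33357 = (1103*0 - 9154) - 33357 = (0 - 9154) - 33357 = -9154 - 33357 = -42511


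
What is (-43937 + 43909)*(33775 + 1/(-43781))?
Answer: -41403691672/43781 ≈ -9.4570e+5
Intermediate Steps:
(-43937 + 43909)*(33775 + 1/(-43781)) = -28*(33775 - 1/43781) = -28*1478703274/43781 = -41403691672/43781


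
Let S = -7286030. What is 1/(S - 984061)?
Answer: -1/8270091 ≈ -1.2092e-7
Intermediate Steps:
1/(S - 984061) = 1/(-7286030 - 984061) = 1/(-8270091) = -1/8270091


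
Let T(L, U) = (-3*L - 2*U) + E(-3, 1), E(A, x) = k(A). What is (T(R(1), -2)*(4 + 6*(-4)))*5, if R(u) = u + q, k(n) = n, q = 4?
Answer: 1400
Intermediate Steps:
E(A, x) = A
R(u) = 4 + u (R(u) = u + 4 = 4 + u)
T(L, U) = -3 - 3*L - 2*U (T(L, U) = (-3*L - 2*U) - 3 = -3 - 3*L - 2*U)
(T(R(1), -2)*(4 + 6*(-4)))*5 = ((-3 - 3*(4 + 1) - 2*(-2))*(4 + 6*(-4)))*5 = ((-3 - 3*5 + 4)*(4 - 24))*5 = ((-3 - 15 + 4)*(-20))*5 = -14*(-20)*5 = 280*5 = 1400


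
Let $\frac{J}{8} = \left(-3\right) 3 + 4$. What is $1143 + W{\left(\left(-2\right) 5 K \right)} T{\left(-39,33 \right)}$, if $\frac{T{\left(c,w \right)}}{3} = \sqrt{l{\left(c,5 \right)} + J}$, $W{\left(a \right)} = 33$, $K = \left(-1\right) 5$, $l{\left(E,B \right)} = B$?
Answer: $1143 + 99 i \sqrt{35} \approx 1143.0 + 585.69 i$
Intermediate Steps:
$K = -5$
$J = -40$ ($J = 8 \left(\left(-3\right) 3 + 4\right) = 8 \left(-9 + 4\right) = 8 \left(-5\right) = -40$)
$T{\left(c,w \right)} = 3 i \sqrt{35}$ ($T{\left(c,w \right)} = 3 \sqrt{5 - 40} = 3 \sqrt{-35} = 3 i \sqrt{35}$)
$1143 + W{\left(\left(-2\right) 5 K \right)} T{\left(-39,33 \right)} = 1143 + 33 \cdot 3 i \sqrt{35} = 1143 + 99 i \sqrt{35}$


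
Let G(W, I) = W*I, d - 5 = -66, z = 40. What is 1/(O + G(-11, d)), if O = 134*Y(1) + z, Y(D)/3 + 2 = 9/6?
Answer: 1/510 ≈ 0.0019608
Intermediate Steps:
Y(D) = -3/2 (Y(D) = -6 + 3*(9/6) = -6 + 3*(9*(⅙)) = -6 + 3*(3/2) = -6 + 9/2 = -3/2)
d = -61 (d = 5 - 66 = -61)
G(W, I) = I*W
O = -161 (O = 134*(-3/2) + 40 = -201 + 40 = -161)
1/(O + G(-11, d)) = 1/(-161 - 61*(-11)) = 1/(-161 + 671) = 1/510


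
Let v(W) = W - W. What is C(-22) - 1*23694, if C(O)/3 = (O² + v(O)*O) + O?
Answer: -22308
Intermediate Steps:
v(W) = 0
C(O) = 3*O + 3*O² (C(O) = 3*((O² + 0*O) + O) = 3*((O² + 0) + O) = 3*(O² + O) = 3*(O + O²) = 3*O + 3*O²)
C(-22) - 1*23694 = 3*(-22)*(1 - 22) - 1*23694 = 3*(-22)*(-21) - 23694 = 1386 - 23694 = -22308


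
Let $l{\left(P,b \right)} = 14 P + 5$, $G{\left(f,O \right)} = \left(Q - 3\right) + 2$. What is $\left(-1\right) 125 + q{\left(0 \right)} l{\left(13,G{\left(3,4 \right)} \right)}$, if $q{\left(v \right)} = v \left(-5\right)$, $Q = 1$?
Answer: $-125$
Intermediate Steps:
$G{\left(f,O \right)} = 0$ ($G{\left(f,O \right)} = \left(1 - 3\right) + 2 = -2 + 2 = 0$)
$l{\left(P,b \right)} = 5 + 14 P$
$q{\left(v \right)} = - 5 v$
$\left(-1\right) 125 + q{\left(0 \right)} l{\left(13,G{\left(3,4 \right)} \right)} = \left(-1\right) 125 + \left(-5\right) 0 \left(5 + 14 \cdot 13\right) = -125 + 0 \left(5 + 182\right) = -125 + 0 \cdot 187 = -125 + 0 = -125$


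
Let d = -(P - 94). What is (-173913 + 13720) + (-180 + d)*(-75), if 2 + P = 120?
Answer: -144893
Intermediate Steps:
P = 118 (P = -2 + 120 = 118)
d = -24 (d = -(118 - 94) = -1*24 = -24)
(-173913 + 13720) + (-180 + d)*(-75) = (-173913 + 13720) + (-180 - 24)*(-75) = -160193 - 204*(-75) = -160193 + 15300 = -144893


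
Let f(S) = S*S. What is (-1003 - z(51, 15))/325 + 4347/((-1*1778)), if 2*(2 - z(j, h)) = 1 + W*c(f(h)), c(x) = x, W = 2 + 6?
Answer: -114184/41275 ≈ -2.7664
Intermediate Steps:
W = 8
f(S) = S²
z(j, h) = 3/2 - 4*h² (z(j, h) = 2 - (1 + 8*h²)/2 = 2 + (-½ - 4*h²) = 3/2 - 4*h²)
(-1003 - z(51, 15))/325 + 4347/((-1*1778)) = (-1003 - (3/2 - 4*15²))/325 + 4347/((-1*1778)) = (-1003 - (3/2 - 4*225))*(1/325) + 4347/(-1778) = (-1003 - (3/2 - 900))*(1/325) + 4347*(-1/1778) = (-1003 - 1*(-1797/2))*(1/325) - 621/254 = (-1003 + 1797/2)*(1/325) - 621/254 = -209/2*1/325 - 621/254 = -209/650 - 621/254 = -114184/41275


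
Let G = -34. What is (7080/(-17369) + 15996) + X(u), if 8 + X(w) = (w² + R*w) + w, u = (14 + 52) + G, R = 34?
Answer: 314927628/17369 ≈ 18132.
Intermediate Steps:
u = 32 (u = (14 + 52) - 34 = 66 - 34 = 32)
X(w) = -8 + w² + 35*w (X(w) = -8 + ((w² + 34*w) + w) = -8 + (w² + 35*w) = -8 + w² + 35*w)
(7080/(-17369) + 15996) + X(u) = (7080/(-17369) + 15996) + (-8 + 32² + 35*32) = (7080*(-1/17369) + 15996) + (-8 + 1024 + 1120) = (-7080/17369 + 15996) + 2136 = 277827444/17369 + 2136 = 314927628/17369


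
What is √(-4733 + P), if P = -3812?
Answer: I*√8545 ≈ 92.439*I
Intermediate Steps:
√(-4733 + P) = √(-4733 - 3812) = √(-8545) = I*√8545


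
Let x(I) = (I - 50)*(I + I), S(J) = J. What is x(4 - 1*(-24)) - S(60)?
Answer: -1292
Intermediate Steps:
x(I) = 2*I*(-50 + I) (x(I) = (-50 + I)*(2*I) = 2*I*(-50 + I))
x(4 - 1*(-24)) - S(60) = 2*(4 - 1*(-24))*(-50 + (4 - 1*(-24))) - 1*60 = 2*(4 + 24)*(-50 + (4 + 24)) - 60 = 2*28*(-50 + 28) - 60 = 2*28*(-22) - 60 = -1232 - 60 = -1292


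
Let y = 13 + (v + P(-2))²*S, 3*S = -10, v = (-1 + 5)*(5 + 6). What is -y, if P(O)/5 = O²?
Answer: 40921/3 ≈ 13640.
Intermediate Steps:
v = 44 (v = 4*11 = 44)
S = -10/3 (S = (⅓)*(-10) = -10/3 ≈ -3.3333)
P(O) = 5*O²
y = -40921/3 (y = 13 + (44 + 5*(-2)²)²*(-10/3) = 13 + (44 + 5*4)²*(-10/3) = 13 + (44 + 20)²*(-10/3) = 13 + 64²*(-10/3) = 13 + 4096*(-10/3) = 13 - 40960/3 = -40921/3 ≈ -13640.)
-y = -1*(-40921/3) = 40921/3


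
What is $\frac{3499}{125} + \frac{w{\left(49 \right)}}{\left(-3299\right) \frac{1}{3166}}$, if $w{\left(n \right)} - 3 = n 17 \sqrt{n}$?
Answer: $- \frac{2297262299}{412375} \approx -5570.8$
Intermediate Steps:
$w{\left(n \right)} = 3 + 17 n^{\frac{3}{2}}$ ($w{\left(n \right)} = 3 + n 17 \sqrt{n} = 3 + 17 n \sqrt{n} = 3 + 17 n^{\frac{3}{2}}$)
$\frac{3499}{125} + \frac{w{\left(49 \right)}}{\left(-3299\right) \frac{1}{3166}} = \frac{3499}{125} + \frac{3 + 17 \cdot 49^{\frac{3}{2}}}{\left(-3299\right) \frac{1}{3166}} = 3499 \cdot \frac{1}{125} + \frac{3 + 17 \cdot 343}{\left(-3299\right) \frac{1}{3166}} = \frac{3499}{125} + \frac{3 + 5831}{- \frac{3299}{3166}} = \frac{3499}{125} + 5834 \left(- \frac{3166}{3299}\right) = \frac{3499}{125} - \frac{18470444}{3299} = - \frac{2297262299}{412375}$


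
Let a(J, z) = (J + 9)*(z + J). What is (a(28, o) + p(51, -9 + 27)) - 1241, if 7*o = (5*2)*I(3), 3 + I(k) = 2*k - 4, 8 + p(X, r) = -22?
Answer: -2015/7 ≈ -287.86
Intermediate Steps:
p(X, r) = -30 (p(X, r) = -8 - 22 = -30)
I(k) = -7 + 2*k (I(k) = -3 + (2*k - 4) = -3 + (-4 + 2*k) = -7 + 2*k)
o = -10/7 (o = ((5*2)*(-7 + 2*3))/7 = (10*(-7 + 6))/7 = (10*(-1))/7 = (⅐)*(-10) = -10/7 ≈ -1.4286)
a(J, z) = (9 + J)*(J + z)
(a(28, o) + p(51, -9 + 27)) - 1241 = ((28² + 9*28 + 9*(-10/7) + 28*(-10/7)) - 30) - 1241 = ((784 + 252 - 90/7 - 40) - 30) - 1241 = (6882/7 - 30) - 1241 = 6672/7 - 1241 = -2015/7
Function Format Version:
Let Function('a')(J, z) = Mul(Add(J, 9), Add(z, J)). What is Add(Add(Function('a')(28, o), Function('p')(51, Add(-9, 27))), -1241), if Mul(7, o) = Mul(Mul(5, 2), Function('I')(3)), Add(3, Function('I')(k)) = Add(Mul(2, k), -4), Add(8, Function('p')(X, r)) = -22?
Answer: Rational(-2015, 7) ≈ -287.86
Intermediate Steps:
Function('p')(X, r) = -30 (Function('p')(X, r) = Add(-8, -22) = -30)
Function('I')(k) = Add(-7, Mul(2, k)) (Function('I')(k) = Add(-3, Add(Mul(2, k), -4)) = Add(-3, Add(-4, Mul(2, k))) = Add(-7, Mul(2, k)))
o = Rational(-10, 7) (o = Mul(Rational(1, 7), Mul(Mul(5, 2), Add(-7, Mul(2, 3)))) = Mul(Rational(1, 7), Mul(10, Add(-7, 6))) = Mul(Rational(1, 7), Mul(10, -1)) = Mul(Rational(1, 7), -10) = Rational(-10, 7) ≈ -1.4286)
Function('a')(J, z) = Mul(Add(9, J), Add(J, z))
Add(Add(Function('a')(28, o), Function('p')(51, Add(-9, 27))), -1241) = Add(Add(Add(Pow(28, 2), Mul(9, 28), Mul(9, Rational(-10, 7)), Mul(28, Rational(-10, 7))), -30), -1241) = Add(Add(Add(784, 252, Rational(-90, 7), -40), -30), -1241) = Add(Add(Rational(6882, 7), -30), -1241) = Add(Rational(6672, 7), -1241) = Rational(-2015, 7)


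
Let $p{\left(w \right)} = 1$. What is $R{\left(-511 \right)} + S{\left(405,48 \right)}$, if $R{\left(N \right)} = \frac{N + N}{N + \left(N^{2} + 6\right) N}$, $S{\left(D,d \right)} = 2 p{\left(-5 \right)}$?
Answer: $\frac{261129}{130564} \approx 2.0$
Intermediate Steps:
$S{\left(D,d \right)} = 2$ ($S{\left(D,d \right)} = 2 \cdot 1 = 2$)
$R{\left(N \right)} = \frac{2 N}{N + N \left(6 + N^{2}\right)}$ ($R{\left(N \right)} = \frac{2 N}{N + \left(6 + N^{2}\right) N} = \frac{2 N}{N + N \left(6 + N^{2}\right)}$)
$R{\left(-511 \right)} + S{\left(405,48 \right)} = \frac{2}{7 + \left(-511\right)^{2}} + 2 = \frac{2}{7 + 261121} + 2 = \frac{2}{261128} + 2 = 2 \cdot \frac{1}{261128} + 2 = \frac{1}{130564} + 2 = \frac{261129}{130564}$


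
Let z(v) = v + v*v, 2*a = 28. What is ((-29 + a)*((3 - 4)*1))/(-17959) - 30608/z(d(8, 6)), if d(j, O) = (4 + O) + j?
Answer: -274847101/3070989 ≈ -89.498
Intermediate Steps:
d(j, O) = 4 + O + j
a = 14 (a = (½)*28 = 14)
z(v) = v + v²
((-29 + a)*((3 - 4)*1))/(-17959) - 30608/z(d(8, 6)) = ((-29 + 14)*((3 - 4)*1))/(-17959) - 30608*1/((1 + (4 + 6 + 8))*(4 + 6 + 8)) = -(-15)*(-1/17959) - 30608*1/(18*(1 + 18)) = -15*(-1)*(-1/17959) - 30608/(18*19) = 15*(-1/17959) - 30608/342 = -15/17959 - 30608*1/342 = -15/17959 - 15304/171 = -274847101/3070989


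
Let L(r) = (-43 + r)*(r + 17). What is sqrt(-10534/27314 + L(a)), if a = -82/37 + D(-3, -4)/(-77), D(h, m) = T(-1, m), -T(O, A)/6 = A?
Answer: I*sqrt(20368668879243310)/5558399 ≈ 25.676*I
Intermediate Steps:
T(O, A) = -6*A
D(h, m) = -6*m
a = -7202/2849 (a = -82/37 - 6*(-4)/(-77) = -82*1/37 + 24*(-1/77) = -82/37 - 24/77 = -7202/2849 ≈ -2.5279)
L(r) = (-43 + r)*(17 + r)
sqrt(-10534/27314 + L(a)) = sqrt(-10534/27314 + (-731 + (-7202/2849)**2 - 26*(-7202/2849))) = sqrt(-10534*1/27314 + (-731 + 51868804/8116801 + 187252/2849)) = sqrt(-5267/13657 - 5348031779/8116801) = sqrt(-10440117313810/15835878751) = I*sqrt(20368668879243310)/5558399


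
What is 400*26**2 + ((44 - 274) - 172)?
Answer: 269998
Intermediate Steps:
400*26**2 + ((44 - 274) - 172) = 400*676 + (-230 - 172) = 270400 - 402 = 269998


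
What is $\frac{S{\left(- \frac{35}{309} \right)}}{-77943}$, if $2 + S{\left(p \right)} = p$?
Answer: $\frac{653}{24084387} \approx 2.7113 \cdot 10^{-5}$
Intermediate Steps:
$S{\left(p \right)} = -2 + p$
$\frac{S{\left(- \frac{35}{309} \right)}}{-77943} = \frac{-2 - \frac{35}{309}}{-77943} = \left(-2 - \frac{35}{309}\right) \left(- \frac{1}{77943}\right) = \left(- \frac{653}{309}\right) \left(- \frac{1}{77943}\right) = \frac{653}{24084387}$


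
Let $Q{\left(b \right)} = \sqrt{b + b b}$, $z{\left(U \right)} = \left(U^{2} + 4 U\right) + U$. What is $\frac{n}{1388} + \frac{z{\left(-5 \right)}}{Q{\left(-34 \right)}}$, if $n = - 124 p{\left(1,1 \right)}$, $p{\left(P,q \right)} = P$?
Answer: $- \frac{31}{347} \approx -0.089337$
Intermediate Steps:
$z{\left(U \right)} = U^{2} + 5 U$
$n = -124$ ($n = \left(-124\right) 1 = -124$)
$Q{\left(b \right)} = \sqrt{b + b^{2}}$
$\frac{n}{1388} + \frac{z{\left(-5 \right)}}{Q{\left(-34 \right)}} = - \frac{124}{1388} + \frac{\left(-5\right) \left(5 - 5\right)}{\sqrt{- 34 \left(1 - 34\right)}} = \left(-124\right) \frac{1}{1388} + \frac{\left(-5\right) 0}{\sqrt{\left(-34\right) \left(-33\right)}} = - \frac{31}{347} + \frac{0}{\sqrt{1122}} = - \frac{31}{347} + 0 \frac{\sqrt{1122}}{1122} = - \frac{31}{347} + 0 = - \frac{31}{347}$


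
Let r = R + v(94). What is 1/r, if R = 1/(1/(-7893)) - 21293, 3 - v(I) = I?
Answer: -1/29277 ≈ -3.4156e-5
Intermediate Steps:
v(I) = 3 - I
R = -29186 (R = 1/(-1/7893) - 21293 = -7893 - 21293 = -29186)
r = -29277 (r = -29186 + (3 - 1*94) = -29186 + (3 - 94) = -29186 - 91 = -29277)
1/r = 1/(-29277) = -1/29277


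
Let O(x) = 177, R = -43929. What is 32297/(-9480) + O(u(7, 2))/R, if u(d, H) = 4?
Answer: -157828097/46271880 ≈ -3.4109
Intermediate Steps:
32297/(-9480) + O(u(7, 2))/R = 32297/(-9480) + 177/(-43929) = 32297*(-1/9480) + 177*(-1/43929) = -32297/9480 - 59/14643 = -157828097/46271880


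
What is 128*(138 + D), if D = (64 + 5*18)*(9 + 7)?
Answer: 333056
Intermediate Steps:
D = 2464 (D = (64 + 90)*16 = 154*16 = 2464)
128*(138 + D) = 128*(138 + 2464) = 128*2602 = 333056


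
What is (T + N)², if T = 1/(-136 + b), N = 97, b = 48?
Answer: 72846225/7744 ≈ 9406.8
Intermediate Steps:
T = -1/88 (T = 1/(-136 + 48) = 1/(-88) = -1/88 ≈ -0.011364)
(T + N)² = (-1/88 + 97)² = (8535/88)² = 72846225/7744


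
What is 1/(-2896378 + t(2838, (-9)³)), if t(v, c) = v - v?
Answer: -1/2896378 ≈ -3.4526e-7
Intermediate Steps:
t(v, c) = 0
1/(-2896378 + t(2838, (-9)³)) = 1/(-2896378 + 0) = 1/(-2896378) = -1/2896378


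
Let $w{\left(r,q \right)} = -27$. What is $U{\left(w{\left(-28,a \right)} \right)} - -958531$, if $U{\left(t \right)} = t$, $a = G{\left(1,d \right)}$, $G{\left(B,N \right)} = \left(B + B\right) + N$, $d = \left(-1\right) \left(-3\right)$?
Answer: $958504$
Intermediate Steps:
$d = 3$
$G{\left(B,N \right)} = N + 2 B$ ($G{\left(B,N \right)} = 2 B + N = N + 2 B$)
$a = 5$ ($a = 3 + 2 \cdot 1 = 3 + 2 = 5$)
$U{\left(w{\left(-28,a \right)} \right)} - -958531 = -27 - -958531 = -27 + 958531 = 958504$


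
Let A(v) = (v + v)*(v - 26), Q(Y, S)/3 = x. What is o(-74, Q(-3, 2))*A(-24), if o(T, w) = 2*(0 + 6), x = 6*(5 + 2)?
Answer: 28800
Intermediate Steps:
x = 42 (x = 6*7 = 42)
Q(Y, S) = 126 (Q(Y, S) = 3*42 = 126)
o(T, w) = 12 (o(T, w) = 2*6 = 12)
A(v) = 2*v*(-26 + v) (A(v) = (2*v)*(-26 + v) = 2*v*(-26 + v))
o(-74, Q(-3, 2))*A(-24) = 12*(2*(-24)*(-26 - 24)) = 12*(2*(-24)*(-50)) = 12*2400 = 28800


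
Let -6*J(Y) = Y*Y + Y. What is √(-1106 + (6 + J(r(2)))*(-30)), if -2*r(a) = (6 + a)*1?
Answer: I*√1226 ≈ 35.014*I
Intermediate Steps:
r(a) = -3 - a/2 (r(a) = -(6 + a)/2 = -3 - a/2)
J(Y) = -Y/6 - Y²/6 (J(Y) = -(Y*Y + Y)/6 = -(Y² + Y)/6 = -(Y + Y²)/6 = -Y/6 - Y²/6)
√(-1106 + (6 + J(r(2)))*(-30)) = √(-1106 + (6 - (-3 - ½*2)*(1 + (-3 - ½*2))/6)*(-30)) = √(-1106 + (6 - (-3 - 1)*(1 + (-3 - 1))/6)*(-30)) = √(-1106 + (6 - ⅙*(-4)*(1 - 4))*(-30)) = √(-1106 + (6 - ⅙*(-4)*(-3))*(-30)) = √(-1106 + (6 - 2)*(-30)) = √(-1106 + 4*(-30)) = √(-1106 - 120) = √(-1226) = I*√1226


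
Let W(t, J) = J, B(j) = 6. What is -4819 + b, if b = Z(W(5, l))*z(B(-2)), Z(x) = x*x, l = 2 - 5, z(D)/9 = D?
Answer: -4333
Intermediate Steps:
z(D) = 9*D
l = -3
Z(x) = x**2
b = 486 (b = (-3)**2*(9*6) = 9*54 = 486)
-4819 + b = -4819 + 486 = -4333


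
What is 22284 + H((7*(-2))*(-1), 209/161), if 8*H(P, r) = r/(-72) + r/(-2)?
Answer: 2066521291/92736 ≈ 22284.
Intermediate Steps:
H(P, r) = -37*r/576 (H(P, r) = (r/(-72) + r/(-2))/8 = (r*(-1/72) + r*(-1/2))/8 = (-r/72 - r/2)/8 = (-37*r/72)/8 = -37*r/576)
22284 + H((7*(-2))*(-1), 209/161) = 22284 - 7733/(576*161) = 22284 - 37/576*209/161 = 22284 - 7733/92736 = 2066521291/92736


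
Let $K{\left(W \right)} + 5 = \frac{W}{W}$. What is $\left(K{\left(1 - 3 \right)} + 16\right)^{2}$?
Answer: $144$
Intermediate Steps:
$K{\left(W \right)} = -4$ ($K{\left(W \right)} = -5 + \frac{W}{W} = -5 + 1 = -4$)
$\left(K{\left(1 - 3 \right)} + 16\right)^{2} = \left(-4 + 16\right)^{2} = 12^{2} = 144$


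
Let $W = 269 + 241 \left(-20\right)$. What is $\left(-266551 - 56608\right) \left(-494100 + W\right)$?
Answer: $161143558509$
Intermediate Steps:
$W = -4551$ ($W = 269 - 4820 = -4551$)
$\left(-266551 - 56608\right) \left(-494100 + W\right) = \left(-266551 - 56608\right) \left(-494100 - 4551\right) = \left(-266551 + \left(-83726 + 27118\right)\right) \left(-498651\right) = \left(-266551 - 56608\right) \left(-498651\right) = \left(-323159\right) \left(-498651\right) = 161143558509$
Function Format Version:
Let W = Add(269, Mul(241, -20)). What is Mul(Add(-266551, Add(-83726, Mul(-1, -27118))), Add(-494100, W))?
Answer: 161143558509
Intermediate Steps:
W = -4551 (W = Add(269, -4820) = -4551)
Mul(Add(-266551, Add(-83726, Mul(-1, -27118))), Add(-494100, W)) = Mul(Add(-266551, Add(-83726, Mul(-1, -27118))), Add(-494100, -4551)) = Mul(Add(-266551, Add(-83726, 27118)), -498651) = Mul(Add(-266551, -56608), -498651) = Mul(-323159, -498651) = 161143558509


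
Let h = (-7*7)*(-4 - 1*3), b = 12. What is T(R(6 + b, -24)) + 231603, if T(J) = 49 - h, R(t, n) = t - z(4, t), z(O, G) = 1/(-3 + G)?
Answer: 231309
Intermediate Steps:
h = 343 (h = -49*(-4 - 3) = -49*(-7) = 343)
R(t, n) = t - 1/(-3 + t)
T(J) = -294 (T(J) = 49 - 1*343 = 49 - 343 = -294)
T(R(6 + b, -24)) + 231603 = -294 + 231603 = 231309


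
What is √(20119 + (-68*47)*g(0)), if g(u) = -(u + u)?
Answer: √20119 ≈ 141.84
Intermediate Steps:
g(u) = -2*u
√(20119 + (-68*47)*g(0)) = √(20119 + (-68*47)*(-2*0)) = √(20119 - 3196*0) = √(20119 + 0) = √20119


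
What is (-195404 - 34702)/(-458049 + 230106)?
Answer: 76702/75981 ≈ 1.0095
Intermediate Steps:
(-195404 - 34702)/(-458049 + 230106) = -230106/(-227943) = -230106*(-1/227943) = 76702/75981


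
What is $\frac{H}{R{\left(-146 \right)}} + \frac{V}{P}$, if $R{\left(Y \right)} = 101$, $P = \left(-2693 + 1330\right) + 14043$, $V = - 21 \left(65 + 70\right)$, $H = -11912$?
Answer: $- \frac{30266099}{256136} \approx -118.16$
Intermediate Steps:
$V = -2835$ ($V = \left(-21\right) 135 = -2835$)
$P = 12680$ ($P = -1363 + 14043 = 12680$)
$\frac{H}{R{\left(-146 \right)}} + \frac{V}{P} = - \frac{11912}{101} - \frac{2835}{12680} = \left(-11912\right) \frac{1}{101} - \frac{567}{2536} = - \frac{11912}{101} - \frac{567}{2536} = - \frac{30266099}{256136}$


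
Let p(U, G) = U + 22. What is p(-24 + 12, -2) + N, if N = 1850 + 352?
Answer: 2212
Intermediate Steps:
p(U, G) = 22 + U
N = 2202
p(-24 + 12, -2) + N = (22 + (-24 + 12)) + 2202 = (22 - 12) + 2202 = 10 + 2202 = 2212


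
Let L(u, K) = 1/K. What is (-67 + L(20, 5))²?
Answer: 111556/25 ≈ 4462.2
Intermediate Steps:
(-67 + L(20, 5))² = (-67 + 1/5)² = (-67 + ⅕)² = (-334/5)² = 111556/25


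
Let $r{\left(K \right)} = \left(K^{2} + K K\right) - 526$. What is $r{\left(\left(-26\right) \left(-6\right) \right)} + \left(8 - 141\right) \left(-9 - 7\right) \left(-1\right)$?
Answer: $46018$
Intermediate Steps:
$r{\left(K \right)} = -526 + 2 K^{2}$ ($r{\left(K \right)} = \left(K^{2} + K^{2}\right) - 526 = 2 K^{2} - 526 = -526 + 2 K^{2}$)
$r{\left(\left(-26\right) \left(-6\right) \right)} + \left(8 - 141\right) \left(-9 - 7\right) \left(-1\right) = \left(-526 + 2 \left(\left(-26\right) \left(-6\right)\right)^{2}\right) + \left(8 - 141\right) \left(-9 - 7\right) \left(-1\right) = \left(-526 + 2 \cdot 156^{2}\right) - 133 \left(\left(-16\right) \left(-1\right)\right) = \left(-526 + 2 \cdot 24336\right) - 2128 = \left(-526 + 48672\right) - 2128 = 48146 - 2128 = 46018$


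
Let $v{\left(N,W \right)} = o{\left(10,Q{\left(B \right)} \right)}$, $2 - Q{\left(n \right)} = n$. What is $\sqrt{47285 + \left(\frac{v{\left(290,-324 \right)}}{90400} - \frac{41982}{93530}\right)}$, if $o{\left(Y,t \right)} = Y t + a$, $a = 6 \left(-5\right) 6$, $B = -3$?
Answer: $\frac{\sqrt{21127008376933739935}}{21137780} \approx 217.45$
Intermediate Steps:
$a = -180$ ($a = \left(-30\right) 6 = -180$)
$Q{\left(n \right)} = 2 - n$
$o{\left(Y,t \right)} = -180 + Y t$ ($o{\left(Y,t \right)} = Y t - 180 = -180 + Y t$)
$v{\left(N,W \right)} = -130$ ($v{\left(N,W \right)} = -180 + 10 \left(2 - -3\right) = -180 + 10 \left(2 + 3\right) = -180 + 10 \cdot 5 = -180 + 50 = -130$)
$\sqrt{47285 + \left(\frac{v{\left(290,-324 \right)}}{90400} - \frac{41982}{93530}\right)} = \sqrt{47285 - \left(\frac{13}{9040} + \frac{20991}{46765}\right)} = \sqrt{47285 - \frac{38073317}{84551120}} = \sqrt{\frac{3997961635883}{84551120}} = \frac{\sqrt{21127008376933739935}}{21137780}$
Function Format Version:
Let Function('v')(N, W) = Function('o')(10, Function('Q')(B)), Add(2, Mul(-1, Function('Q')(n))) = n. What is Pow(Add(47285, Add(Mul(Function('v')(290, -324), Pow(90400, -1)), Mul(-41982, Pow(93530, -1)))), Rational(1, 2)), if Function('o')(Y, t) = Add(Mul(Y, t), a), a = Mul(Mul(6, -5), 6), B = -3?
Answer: Mul(Rational(1, 21137780), Pow(21127008376933739935, Rational(1, 2))) ≈ 217.45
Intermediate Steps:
a = -180 (a = Mul(-30, 6) = -180)
Function('Q')(n) = Add(2, Mul(-1, n))
Function('o')(Y, t) = Add(-180, Mul(Y, t)) (Function('o')(Y, t) = Add(Mul(Y, t), -180) = Add(-180, Mul(Y, t)))
Function('v')(N, W) = -130 (Function('v')(N, W) = Add(-180, Mul(10, Add(2, Mul(-1, -3)))) = Add(-180, Mul(10, Add(2, 3))) = Add(-180, Mul(10, 5)) = Add(-180, 50) = -130)
Pow(Add(47285, Add(Mul(Function('v')(290, -324), Pow(90400, -1)), Mul(-41982, Pow(93530, -1)))), Rational(1, 2)) = Pow(Add(47285, Add(Mul(-130, Pow(90400, -1)), Mul(-41982, Pow(93530, -1)))), Rational(1, 2)) = Pow(Add(47285, Add(Mul(-130, Rational(1, 90400)), Mul(-41982, Rational(1, 93530)))), Rational(1, 2)) = Pow(Add(47285, Add(Rational(-13, 9040), Rational(-20991, 46765))), Rational(1, 2)) = Pow(Add(47285, Rational(-38073317, 84551120)), Rational(1, 2)) = Pow(Rational(3997961635883, 84551120), Rational(1, 2)) = Mul(Rational(1, 21137780), Pow(21127008376933739935, Rational(1, 2)))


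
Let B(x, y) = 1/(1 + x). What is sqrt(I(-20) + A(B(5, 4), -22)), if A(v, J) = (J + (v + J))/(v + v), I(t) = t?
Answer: I*sqrt(606)/2 ≈ 12.309*I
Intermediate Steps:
A(v, J) = (v + 2*J)/(2*v) (A(v, J) = (J + (J + v))/((2*v)) = (v + 2*J)*(1/(2*v)) = (v + 2*J)/(2*v))
sqrt(I(-20) + A(B(5, 4), -22)) = sqrt(-20 + (-22 + 1/(2*(1 + 5)))/(1/(1 + 5))) = sqrt(-20 + (-22 + (1/2)/6)/(1/6)) = sqrt(-20 + (-22 + (1/2)*(1/6))/(1/6)) = sqrt(-20 + 6*(-22 + 1/12)) = sqrt(-20 + 6*(-263/12)) = sqrt(-20 - 263/2) = sqrt(-303/2) = I*sqrt(606)/2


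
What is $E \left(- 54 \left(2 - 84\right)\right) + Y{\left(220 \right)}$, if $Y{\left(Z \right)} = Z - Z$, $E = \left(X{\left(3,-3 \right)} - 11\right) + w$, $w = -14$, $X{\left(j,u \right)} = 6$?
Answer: $-84132$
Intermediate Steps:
$E = -19$ ($E = \left(6 - 11\right) - 14 = -5 - 14 = -19$)
$Y{\left(Z \right)} = 0$
$E \left(- 54 \left(2 - 84\right)\right) + Y{\left(220 \right)} = - 19 \left(- 54 \left(2 - 84\right)\right) + 0 = - 19 \left(\left(-54\right) \left(-82\right)\right) + 0 = \left(-19\right) 4428 + 0 = -84132 + 0 = -84132$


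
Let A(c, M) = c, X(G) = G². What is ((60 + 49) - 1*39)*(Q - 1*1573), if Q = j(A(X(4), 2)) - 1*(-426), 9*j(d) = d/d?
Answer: -722540/9 ≈ -80282.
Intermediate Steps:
j(d) = ⅑ (j(d) = (d/d)/9 = (⅑)*1 = ⅑)
Q = 3835/9 (Q = ⅑ - 1*(-426) = ⅑ + 426 = 3835/9 ≈ 426.11)
((60 + 49) - 1*39)*(Q - 1*1573) = ((60 + 49) - 1*39)*(3835/9 - 1*1573) = (109 - 39)*(3835/9 - 1573) = 70*(-10322/9) = -722540/9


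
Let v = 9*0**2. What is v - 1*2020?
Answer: -2020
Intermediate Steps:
v = 0 (v = 9*0 = 0)
v - 1*2020 = 0 - 1*2020 = 0 - 2020 = -2020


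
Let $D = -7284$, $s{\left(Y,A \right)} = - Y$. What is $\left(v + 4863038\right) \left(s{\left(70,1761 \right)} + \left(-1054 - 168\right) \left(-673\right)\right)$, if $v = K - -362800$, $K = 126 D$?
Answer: $3542667894144$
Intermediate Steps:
$K = -917784$ ($K = 126 \left(-7284\right) = -917784$)
$v = -554984$ ($v = -917784 - -362800 = -917784 + 362800 = -554984$)
$\left(v + 4863038\right) \left(s{\left(70,1761 \right)} + \left(-1054 - 168\right) \left(-673\right)\right) = \left(-554984 + 4863038\right) \left(\left(-1\right) 70 + \left(-1054 - 168\right) \left(-673\right)\right) = 4308054 \left(-70 - -822406\right) = 4308054 \left(-70 + 822406\right) = 4308054 \cdot 822336 = 3542667894144$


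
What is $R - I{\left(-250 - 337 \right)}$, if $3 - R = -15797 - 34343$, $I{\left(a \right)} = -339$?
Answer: $50482$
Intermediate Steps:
$R = 50143$ ($R = 3 - \left(-15797 - 34343\right) = 3 - -50140 = 3 + 50140 = 50143$)
$R - I{\left(-250 - 337 \right)} = 50143 - -339 = 50143 + 339 = 50482$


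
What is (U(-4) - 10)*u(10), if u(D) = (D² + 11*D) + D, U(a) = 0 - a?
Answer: -1320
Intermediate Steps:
U(a) = -a
u(D) = D² + 12*D
(U(-4) - 10)*u(10) = (-1*(-4) - 10)*(10*(12 + 10)) = (4 - 10)*(10*22) = -6*220 = -1320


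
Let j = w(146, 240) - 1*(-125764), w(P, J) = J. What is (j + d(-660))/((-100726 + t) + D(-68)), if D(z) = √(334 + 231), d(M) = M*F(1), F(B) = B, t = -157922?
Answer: -32419974912/66898787339 - 125344*√565/66898787339 ≈ -0.48466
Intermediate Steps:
d(M) = M (d(M) = M*1 = M)
D(z) = √565
j = 126004 (j = 240 - 1*(-125764) = 240 + 125764 = 126004)
(j + d(-660))/((-100726 + t) + D(-68)) = (126004 - 660)/((-100726 - 157922) + √565) = 125344/(-258648 + √565)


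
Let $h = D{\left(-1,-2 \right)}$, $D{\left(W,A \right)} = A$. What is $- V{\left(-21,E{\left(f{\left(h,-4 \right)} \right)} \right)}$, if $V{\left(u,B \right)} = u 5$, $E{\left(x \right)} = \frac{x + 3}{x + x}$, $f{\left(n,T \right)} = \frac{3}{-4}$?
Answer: $105$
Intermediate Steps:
$h = -2$
$f{\left(n,T \right)} = - \frac{3}{4}$ ($f{\left(n,T \right)} = 3 \left(- \frac{1}{4}\right) = - \frac{3}{4}$)
$E{\left(x \right)} = \frac{3 + x}{2 x}$
$V{\left(u,B \right)} = 5 u$
$- V{\left(-21,E{\left(f{\left(h,-4 \right)} \right)} \right)} = - 5 \left(-21\right) = \left(-1\right) \left(-105\right) = 105$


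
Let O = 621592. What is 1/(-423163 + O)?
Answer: 1/198429 ≈ 5.0396e-6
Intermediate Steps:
1/(-423163 + O) = 1/(-423163 + 621592) = 1/198429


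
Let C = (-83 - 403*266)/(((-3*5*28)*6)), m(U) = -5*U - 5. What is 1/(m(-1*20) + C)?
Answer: 2520/346681 ≈ 0.0072689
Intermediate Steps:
m(U) = -5 - 5*U
C = 107281/2520 (C = (-83 - 107198)/((-15*28*6)) = -107281/((-420*6)) = -107281/(-2520) = -107281*(-1/2520) = 107281/2520 ≈ 42.572)
1/(m(-1*20) + C) = 1/((-5 - (-5)*20) + 107281/2520) = 1/((-5 - 5*(-20)) + 107281/2520) = 1/((-5 + 100) + 107281/2520) = 1/(95 + 107281/2520) = 1/(346681/2520) = 2520/346681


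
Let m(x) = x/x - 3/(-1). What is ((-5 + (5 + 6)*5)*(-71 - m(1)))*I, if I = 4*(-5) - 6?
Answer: 97500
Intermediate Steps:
m(x) = 4 (m(x) = 1 - 3*(-1) = 1 + 3 = 4)
I = -26 (I = -20 - 6 = -26)
((-5 + (5 + 6)*5)*(-71 - m(1)))*I = ((-5 + (5 + 6)*5)*(-71 - 1*4))*(-26) = ((-5 + 11*5)*(-71 - 4))*(-26) = ((-5 + 55)*(-75))*(-26) = (50*(-75))*(-26) = -3750*(-26) = 97500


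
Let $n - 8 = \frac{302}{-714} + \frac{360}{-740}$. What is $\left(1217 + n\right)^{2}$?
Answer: $\frac{261436949056144}{174477681} \approx 1.4984 \cdot 10^{6}$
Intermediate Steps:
$n = \frac{93659}{13209}$ ($n = 8 + \left(\frac{302}{-714} + \frac{360}{-740}\right) = 8 + \left(302 \left(- \frac{1}{714}\right) + 360 \left(- \frac{1}{740}\right)\right) = 8 - \frac{12013}{13209} = \frac{93659}{13209} \approx 7.0905$)
$\left(1217 + n\right)^{2} = \left(1217 + \frac{93659}{13209}\right)^{2} = \left(\frac{16169012}{13209}\right)^{2} = \frac{261436949056144}{174477681}$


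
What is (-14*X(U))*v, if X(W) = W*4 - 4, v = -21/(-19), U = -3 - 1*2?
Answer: 7056/19 ≈ 371.37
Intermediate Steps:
U = -5 (U = -3 - 2 = -5)
v = 21/19 (v = -21*(-1/19) = 21/19 ≈ 1.1053)
X(W) = -4 + 4*W (X(W) = 4*W - 4 = -4 + 4*W)
(-14*X(U))*v = -14*(-4 + 4*(-5))*(21/19) = -14*(-4 - 20)*(21/19) = -14*(-24)*(21/19) = 336*(21/19) = 7056/19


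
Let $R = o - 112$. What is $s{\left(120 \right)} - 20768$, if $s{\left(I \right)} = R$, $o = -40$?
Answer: $-20920$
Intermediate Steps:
$R = -152$ ($R = -40 - 112 = -152$)
$s{\left(I \right)} = -152$
$s{\left(120 \right)} - 20768 = -152 - 20768 = -20920$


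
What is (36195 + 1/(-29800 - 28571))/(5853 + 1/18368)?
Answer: 38806777902592/6275343922755 ≈ 6.1840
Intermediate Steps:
(36195 + 1/(-29800 - 28571))/(5853 + 1/18368) = (36195 + 1/(-58371))/(5853 + 1/18368) = (36195 - 1/58371)/(107507905/18368) = (2112738344/58371)*(18368/107507905) = 38806777902592/6275343922755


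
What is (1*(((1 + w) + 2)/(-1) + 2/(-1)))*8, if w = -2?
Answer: -24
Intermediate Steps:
(1*(((1 + w) + 2)/(-1) + 2/(-1)))*8 = (1*(((1 - 2) + 2)/(-1) + 2/(-1)))*8 = (1*((-1 + 2)*(-1) + 2*(-1)))*8 = (1*(1*(-1) - 2))*8 = (1*(-1 - 2))*8 = (1*(-3))*8 = -3*8 = -24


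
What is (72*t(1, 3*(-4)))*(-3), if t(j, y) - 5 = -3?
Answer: -432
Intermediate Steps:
t(j, y) = 2 (t(j, y) = 5 - 3 = 2)
(72*t(1, 3*(-4)))*(-3) = (72*2)*(-3) = 144*(-3) = -432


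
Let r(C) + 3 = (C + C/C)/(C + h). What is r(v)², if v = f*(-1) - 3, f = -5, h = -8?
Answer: 49/4 ≈ 12.250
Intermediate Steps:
v = 2 (v = -5*(-1) - 3 = 5 - 3 = 2)
r(C) = -3 + (1 + C)/(-8 + C) (r(C) = -3 + (C + C/C)/(C - 8) = -3 + (C + 1)/(-8 + C) = -3 + (1 + C)/(-8 + C))
r(v)² = ((25 - 2*2)/(-8 + 2))² = ((25 - 4)/(-6))² = (-⅙*21)² = (-7/2)² = 49/4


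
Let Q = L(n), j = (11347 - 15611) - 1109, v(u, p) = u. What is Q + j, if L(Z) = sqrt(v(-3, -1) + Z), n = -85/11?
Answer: -5373 + I*sqrt(1298)/11 ≈ -5373.0 + 3.2753*I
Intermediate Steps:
n = -85/11 (n = -85*1/11 = -85/11 ≈ -7.7273)
L(Z) = sqrt(-3 + Z)
j = -5373 (j = -4264 - 1109 = -5373)
Q = I*sqrt(1298)/11 (Q = sqrt(-3 - 85/11) = sqrt(-118/11) = I*sqrt(1298)/11 ≈ 3.2753*I)
Q + j = I*sqrt(1298)/11 - 5373 = -5373 + I*sqrt(1298)/11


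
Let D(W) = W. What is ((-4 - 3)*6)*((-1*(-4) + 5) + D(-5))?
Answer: -168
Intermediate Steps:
((-4 - 3)*6)*((-1*(-4) + 5) + D(-5)) = ((-4 - 3)*6)*((-1*(-4) + 5) - 5) = (-7*6)*((4 + 5) - 5) = -42*(9 - 5) = -42*4 = -168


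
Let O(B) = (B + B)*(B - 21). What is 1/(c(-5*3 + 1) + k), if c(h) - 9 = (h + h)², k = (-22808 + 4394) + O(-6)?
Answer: -1/17297 ≈ -5.7813e-5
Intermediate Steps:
O(B) = 2*B*(-21 + B) (O(B) = (2*B)*(-21 + B) = 2*B*(-21 + B))
k = -18090 (k = (-22808 + 4394) + 2*(-6)*(-21 - 6) = -18414 + 2*(-6)*(-27) = -18414 + 324 = -18090)
c(h) = 9 + 4*h² (c(h) = 9 + (h + h)² = 9 + (2*h)² = 9 + 4*h²)
1/(c(-5*3 + 1) + k) = 1/((9 + 4*(-5*3 + 1)²) - 18090) = 1/((9 + 4*(-15 + 1)²) - 18090) = 1/((9 + 4*(-14)²) - 18090) = 1/((9 + 4*196) - 18090) = 1/((9 + 784) - 18090) = 1/(793 - 18090) = 1/(-17297) = -1/17297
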